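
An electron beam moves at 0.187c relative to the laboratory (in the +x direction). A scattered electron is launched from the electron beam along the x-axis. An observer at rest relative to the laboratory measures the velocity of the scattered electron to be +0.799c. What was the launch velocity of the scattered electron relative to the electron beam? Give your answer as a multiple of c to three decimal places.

Invert the composition law: u' = (u − v)/(1 − uv/c²).
u' = (0.799 − 0.187) / (1 − (0.799)(0.187)) = 0.6120/0.8506 = 0.7195.

+0.720c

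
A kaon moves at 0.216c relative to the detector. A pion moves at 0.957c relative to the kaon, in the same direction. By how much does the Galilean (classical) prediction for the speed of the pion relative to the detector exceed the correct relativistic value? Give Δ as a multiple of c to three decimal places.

Δ = 0.201c

Galilean: u_cl = 0.957 + 0.216 = 1.1730.
Relativistic: u_rel = (0.957 + 0.216) / (1 + 0.957·0.216) = 1.1730/1.2067 = 0.9721.
Δ = 1.1730 − 0.9721 = 0.2009.
(The classical prediction exceeds c; the relativistic result does not.)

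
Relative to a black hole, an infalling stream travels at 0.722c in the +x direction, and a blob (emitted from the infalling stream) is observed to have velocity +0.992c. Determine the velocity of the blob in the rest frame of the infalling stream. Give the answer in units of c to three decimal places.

+0.951c

Invert the composition law: u' = (u − v)/(1 − uv/c²).
u' = (0.992 − 0.722) / (1 − (0.992)(0.722)) = 0.2700/0.2838 = 0.9515.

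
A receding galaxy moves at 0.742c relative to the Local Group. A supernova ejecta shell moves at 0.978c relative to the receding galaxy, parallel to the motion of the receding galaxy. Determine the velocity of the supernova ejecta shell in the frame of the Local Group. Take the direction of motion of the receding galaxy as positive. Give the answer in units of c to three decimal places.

0.997c

With v = 0.742 and u' = 0.978 (in units of c),
u = (u' + v)/(1 + u'v/c²):
u = (0.978 + 0.742) / (1 + 0.978·0.742) = 1.7200/1.7257 = 0.9967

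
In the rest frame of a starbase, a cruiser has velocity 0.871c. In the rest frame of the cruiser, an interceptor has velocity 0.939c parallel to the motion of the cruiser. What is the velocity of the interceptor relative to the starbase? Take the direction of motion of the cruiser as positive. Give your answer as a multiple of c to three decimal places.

0.996c

With v = 0.871 and u' = 0.939 (in units of c),
u = (u' + v)/(1 + u'v/c²):
u = (0.939 + 0.871) / (1 + 0.939·0.871) = 1.8100/1.8179 = 0.9957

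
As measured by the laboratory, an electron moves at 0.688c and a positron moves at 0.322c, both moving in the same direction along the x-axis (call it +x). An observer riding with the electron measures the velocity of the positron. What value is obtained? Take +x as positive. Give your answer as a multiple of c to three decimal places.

-0.470c

β_A = 0.688, β_B = 0.322.
Transform to A's frame with the inverse velocity-addition law: u' = (u − v)/(1 − uv/c²), taking u = β_B and v = β_A.
u' = (0.322 − 0.688) / (1 − (0.688)(0.322)) = -0.3660/0.7785 = -0.4702.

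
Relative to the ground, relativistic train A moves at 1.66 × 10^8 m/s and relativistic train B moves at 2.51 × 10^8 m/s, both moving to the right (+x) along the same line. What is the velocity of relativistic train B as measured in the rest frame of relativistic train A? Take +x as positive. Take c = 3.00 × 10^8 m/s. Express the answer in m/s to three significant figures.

+1.58 × 10^8 m/s

β_A = 0.553, β_B = 0.837 (dividing each by c = 3.00 × 10^8 m/s).
Transform to A's frame with the inverse velocity-addition law: u' = (u − v)/(1 − uv/c²), taking u = β_B and v = β_A.
u' = (0.837 − 0.553) / (1 − (0.553)(0.837)) = 0.2833/0.5370 = 0.5276.
u' = 0.5276 × 3.00 × 10^8 m/s.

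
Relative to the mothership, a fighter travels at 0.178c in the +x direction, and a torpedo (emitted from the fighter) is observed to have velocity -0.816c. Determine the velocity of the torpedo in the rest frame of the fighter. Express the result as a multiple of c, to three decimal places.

-0.868c

Invert the composition law: u' = (u − v)/(1 − uv/c²).
u' = (-0.816 − 0.178) / (1 − (-0.816)(0.178)) = -0.9940/1.1452 = -0.8679.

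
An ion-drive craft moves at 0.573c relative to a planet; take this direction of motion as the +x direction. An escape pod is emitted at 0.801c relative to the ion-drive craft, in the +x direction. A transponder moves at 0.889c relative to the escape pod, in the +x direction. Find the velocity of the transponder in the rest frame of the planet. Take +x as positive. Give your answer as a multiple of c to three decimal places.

0.996c

Apply u = (u' + v)/(1 + u'v/c²) successively, working outward toward the planet.
Start: velocity of the ion-drive craft relative to the planet = 0.5730c.
Compose with the escape pod (u' = 0.801 in the ion-drive craft frame): u_1 = (0.801 + 0.573) / (1 + 0.801·0.573) = 1.3740/1.4590 = 0.9418.
Compose with the transponder (u' = 0.889 in the escape pod frame): u_2 = (0.889 + 0.942) / (1 + 0.889·0.942) = 1.8308/1.8372 = 0.9965.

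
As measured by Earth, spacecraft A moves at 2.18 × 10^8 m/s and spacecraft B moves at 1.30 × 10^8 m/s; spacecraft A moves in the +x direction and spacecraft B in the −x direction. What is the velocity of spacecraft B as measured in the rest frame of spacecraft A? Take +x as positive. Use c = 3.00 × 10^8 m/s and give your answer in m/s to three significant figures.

β_A = 0.727, β_B = -0.433 (dividing each by c = 3.00 × 10^8 m/s).
Transform to A's frame with the inverse velocity-addition law: u' = (u − v)/(1 − uv/c²), taking u = β_B and v = β_A.
u' = (-0.433 − 0.727) / (1 − (0.727)(-0.433)) = -1.1600/1.3149 = -0.8822.
u' = -0.8822 × 3.00 × 10^8 m/s.

-2.65 × 10^8 m/s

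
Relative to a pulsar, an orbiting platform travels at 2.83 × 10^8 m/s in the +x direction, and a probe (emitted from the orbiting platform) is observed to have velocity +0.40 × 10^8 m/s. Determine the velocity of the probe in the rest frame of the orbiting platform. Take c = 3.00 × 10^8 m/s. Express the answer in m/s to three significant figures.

v = 0.943c, u = 0.133c.
Invert the composition law: u' = (u − v)/(1 − uv/c²).
u' = (0.133 − 0.943) / (1 − (0.133)(0.943)) = -0.8100/0.8742 = -0.9265.
u' = -0.9265 × 3.00 × 10^8 m/s.

-2.78 × 10^8 m/s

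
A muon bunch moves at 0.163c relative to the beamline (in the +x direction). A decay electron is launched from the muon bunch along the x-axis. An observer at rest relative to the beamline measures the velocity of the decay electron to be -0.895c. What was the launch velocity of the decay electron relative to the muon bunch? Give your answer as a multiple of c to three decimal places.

-0.923c

Invert the composition law: u' = (u − v)/(1 − uv/c²).
u' = (-0.895 − 0.163) / (1 − (-0.895)(0.163)) = -1.0580/1.1459 = -0.9233.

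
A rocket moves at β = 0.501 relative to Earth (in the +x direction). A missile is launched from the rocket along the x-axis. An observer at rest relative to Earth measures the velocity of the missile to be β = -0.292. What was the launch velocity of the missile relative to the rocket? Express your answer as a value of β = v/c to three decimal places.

Invert the composition law: u' = (u − v)/(1 − uv/c²).
u' = (-0.292 − 0.501) / (1 − (-0.292)(0.501)) = -0.7930/1.1463 = -0.6918.

β = -0.692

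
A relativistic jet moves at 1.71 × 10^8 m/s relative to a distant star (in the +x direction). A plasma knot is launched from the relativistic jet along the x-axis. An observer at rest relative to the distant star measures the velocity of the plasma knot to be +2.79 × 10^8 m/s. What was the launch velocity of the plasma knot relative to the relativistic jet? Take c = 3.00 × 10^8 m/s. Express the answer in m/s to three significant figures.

+2.30 × 10^8 m/s

v = 0.570c, u = 0.930c.
Invert the composition law: u' = (u − v)/(1 − uv/c²).
u' = (0.930 − 0.570) / (1 − (0.930)(0.570)) = 0.3600/0.4699 = 0.7661.
u' = 0.7661 × 3.00 × 10^8 m/s.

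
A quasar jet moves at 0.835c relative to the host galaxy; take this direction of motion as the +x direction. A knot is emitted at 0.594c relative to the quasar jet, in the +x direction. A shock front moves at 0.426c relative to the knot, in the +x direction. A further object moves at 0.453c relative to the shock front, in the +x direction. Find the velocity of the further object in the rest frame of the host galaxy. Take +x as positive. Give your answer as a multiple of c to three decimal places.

Apply u = (u' + v)/(1 + u'v/c²) successively, working outward toward the host galaxy.
Start: velocity of the quasar jet relative to the host galaxy = 0.8350c.
Compose with the knot (u' = 0.594 in the quasar jet frame): u_1 = (0.594 + 0.835) / (1 + 0.594·0.835) = 1.4290/1.4960 = 0.9552.
Compose with the shock front (u' = 0.426 in the knot frame): u_2 = (0.426 + 0.955) / (1 + 0.426·0.955) = 1.3812/1.4069 = 0.9817.
Compose with the further object (u' = 0.453 in the shock front frame): u_3 = (0.453 + 0.982) / (1 + 0.453·0.982) = 1.4347/1.4447 = 0.9931.

0.993c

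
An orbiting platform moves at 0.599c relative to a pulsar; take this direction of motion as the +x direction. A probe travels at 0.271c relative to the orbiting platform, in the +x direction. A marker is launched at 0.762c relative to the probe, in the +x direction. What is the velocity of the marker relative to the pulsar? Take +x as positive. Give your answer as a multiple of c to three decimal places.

Apply u = (u' + v)/(1 + u'v/c²) successively, working outward toward the pulsar.
Start: velocity of the orbiting platform relative to the pulsar = 0.5990c.
Compose with the probe (u' = 0.271 in the orbiting platform frame): u_1 = (0.271 + 0.599) / (1 + 0.271·0.599) = 0.8700/1.1623 = 0.7485.
Compose with the marker (u' = 0.762 in the probe frame): u_2 = (0.762 + 0.748) / (1 + 0.762·0.748) = 1.5105/1.5704 = 0.9619.

0.962c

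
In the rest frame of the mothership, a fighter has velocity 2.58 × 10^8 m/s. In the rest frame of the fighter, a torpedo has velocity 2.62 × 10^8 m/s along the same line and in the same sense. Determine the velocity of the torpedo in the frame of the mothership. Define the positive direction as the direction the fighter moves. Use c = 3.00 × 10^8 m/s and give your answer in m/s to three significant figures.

In units of c (dividing by 3.00 × 10^8 m/s): v = 0.860, u' = 0.873.
u = (u' + v)/(1 + u'v/c²):
u = (0.873 + 0.860) / (1 + 0.873·0.860) = 1.7333/1.7511 = 0.9899
Converting back: u = 0.9899 × 3.00 × 10^8 m/s.

2.97 × 10^8 m/s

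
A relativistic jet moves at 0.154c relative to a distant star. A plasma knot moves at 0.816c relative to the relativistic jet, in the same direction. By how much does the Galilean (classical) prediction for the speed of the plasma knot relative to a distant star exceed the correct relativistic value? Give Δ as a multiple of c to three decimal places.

Δ = 0.108c

Galilean: u_cl = 0.816 + 0.154 = 0.9700.
Relativistic: u_rel = (0.816 + 0.154) / (1 + 0.816·0.154) = 0.9700/1.1257 = 0.8617.
Δ = 0.9700 − 0.8617 = 0.1083.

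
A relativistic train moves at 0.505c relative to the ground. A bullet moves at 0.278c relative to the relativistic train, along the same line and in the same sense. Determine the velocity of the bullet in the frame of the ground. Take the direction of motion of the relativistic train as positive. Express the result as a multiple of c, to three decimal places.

0.687c

With v = 0.505 and u' = 0.278 (in units of c),
u = (u' + v)/(1 + u'v/c²):
u = (0.278 + 0.505) / (1 + 0.278·0.505) = 0.7830/1.1404 = 0.6866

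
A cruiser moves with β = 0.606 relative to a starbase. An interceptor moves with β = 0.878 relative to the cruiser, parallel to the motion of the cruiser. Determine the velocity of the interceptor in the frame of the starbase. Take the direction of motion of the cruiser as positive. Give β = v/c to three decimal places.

With v = 0.606 and u' = 0.878 (in units of c),
u = (u' + v)/(1 + u'v/c²):
u = (0.878 + 0.606) / (1 + 0.878·0.606) = 1.4840/1.5321 = 0.9686

β = 0.969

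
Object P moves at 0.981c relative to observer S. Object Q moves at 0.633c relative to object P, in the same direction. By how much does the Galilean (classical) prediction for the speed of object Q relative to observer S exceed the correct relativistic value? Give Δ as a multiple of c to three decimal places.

Δ = 0.618c

Galilean: u_cl = 0.633 + 0.981 = 1.6140.
Relativistic: u_rel = (0.633 + 0.981) / (1 + 0.633·0.981) = 1.6140/1.6210 = 0.9957.
Δ = 1.6140 − 0.9957 = 0.6183.
(The classical prediction exceeds c; the relativistic result does not.)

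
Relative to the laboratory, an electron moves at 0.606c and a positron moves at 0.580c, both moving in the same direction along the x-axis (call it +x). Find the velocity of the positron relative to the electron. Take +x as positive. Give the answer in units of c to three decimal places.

-0.040c

β_A = 0.606, β_B = 0.580.
Transform to A's frame with the inverse velocity-addition law: u' = (u − v)/(1 − uv/c²), taking u = β_B and v = β_A.
u' = (0.580 − 0.606) / (1 − (0.606)(0.580)) = -0.0260/0.6485 = -0.0401.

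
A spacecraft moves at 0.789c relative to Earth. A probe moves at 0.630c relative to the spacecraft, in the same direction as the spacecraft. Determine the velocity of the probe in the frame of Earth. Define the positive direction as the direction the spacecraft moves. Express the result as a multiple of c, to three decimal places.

0.948c

With v = 0.789 and u' = 0.630 (in units of c),
u = (u' + v)/(1 + u'v/c²):
u = (0.630 + 0.789) / (1 + 0.630·0.789) = 1.4190/1.4971 = 0.9479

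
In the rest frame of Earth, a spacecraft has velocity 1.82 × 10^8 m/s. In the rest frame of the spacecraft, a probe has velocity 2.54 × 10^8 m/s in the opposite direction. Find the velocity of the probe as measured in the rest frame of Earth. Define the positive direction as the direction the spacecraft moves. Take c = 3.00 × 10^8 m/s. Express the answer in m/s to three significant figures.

In units of c (dividing by 3.00 × 10^8 m/s): v = 0.607, u' = -0.847.
u = (u' + v)/(1 + u'v/c²):
u = (-0.847 + 0.607) / (1 + (-0.847)·0.607) = -0.2400/0.4864 = -0.4935
(Galilean addition would give -0.240c.)
Converting back: u = -0.4935 × 3.00 × 10^8 m/s.

-1.48 × 10^8 m/s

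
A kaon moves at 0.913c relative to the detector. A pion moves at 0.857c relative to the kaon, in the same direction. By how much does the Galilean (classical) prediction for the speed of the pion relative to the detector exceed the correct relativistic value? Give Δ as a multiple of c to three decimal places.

Galilean: u_cl = 0.857 + 0.913 = 1.7700.
Relativistic: u_rel = (0.857 + 0.913) / (1 + 0.857·0.913) = 1.7700/1.7824 = 0.9930.
Δ = 1.7700 − 0.9930 = 0.7770.
(The classical prediction exceeds c; the relativistic result does not.)

Δ = 0.777c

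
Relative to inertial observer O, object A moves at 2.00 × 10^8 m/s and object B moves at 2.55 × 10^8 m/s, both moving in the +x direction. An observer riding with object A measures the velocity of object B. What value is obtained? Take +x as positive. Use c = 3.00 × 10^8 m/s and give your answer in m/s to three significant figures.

+1.27 × 10^8 m/s

β_A = 0.667, β_B = 0.850 (dividing each by c = 3.00 × 10^8 m/s).
Transform to A's frame with the inverse velocity-addition law: u' = (u − v)/(1 − uv/c²), taking u = β_B and v = β_A.
u' = (0.850 − 0.667) / (1 − (0.667)(0.850)) = 0.1833/0.4333 = 0.4231.
u' = 0.4231 × 3.00 × 10^8 m/s.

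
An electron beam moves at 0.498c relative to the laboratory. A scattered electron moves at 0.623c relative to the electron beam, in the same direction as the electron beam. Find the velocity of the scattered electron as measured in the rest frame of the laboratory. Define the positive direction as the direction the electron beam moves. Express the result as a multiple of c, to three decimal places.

0.856c

With v = 0.498 and u' = 0.623 (in units of c),
u = (u' + v)/(1 + u'v/c²):
u = (0.623 + 0.498) / (1 + 0.623·0.498) = 1.1210/1.3103 = 0.8556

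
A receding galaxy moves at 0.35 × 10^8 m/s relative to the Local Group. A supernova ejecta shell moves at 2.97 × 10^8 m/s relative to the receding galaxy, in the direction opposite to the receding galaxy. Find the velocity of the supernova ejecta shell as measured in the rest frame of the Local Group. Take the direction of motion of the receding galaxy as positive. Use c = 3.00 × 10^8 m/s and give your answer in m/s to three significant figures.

-2.96 × 10^8 m/s

In units of c (dividing by 3.00 × 10^8 m/s): v = 0.117, u' = -0.990.
u = (u' + v)/(1 + u'v/c²):
u = (-0.990 + 0.117) / (1 + (-0.990)·0.117) = -0.8733/0.8845 = -0.9874
Converting back: u = -0.9874 × 3.00 × 10^8 m/s.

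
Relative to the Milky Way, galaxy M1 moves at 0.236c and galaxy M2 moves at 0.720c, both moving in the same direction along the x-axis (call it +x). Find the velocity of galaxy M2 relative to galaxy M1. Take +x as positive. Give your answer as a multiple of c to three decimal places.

+0.583c

β_A = 0.236, β_B = 0.720.
Transform to A's frame with the inverse velocity-addition law: u' = (u − v)/(1 − uv/c²), taking u = β_B and v = β_A.
u' = (0.720 − 0.236) / (1 − (0.236)(0.720)) = 0.4840/0.8301 = 0.5831.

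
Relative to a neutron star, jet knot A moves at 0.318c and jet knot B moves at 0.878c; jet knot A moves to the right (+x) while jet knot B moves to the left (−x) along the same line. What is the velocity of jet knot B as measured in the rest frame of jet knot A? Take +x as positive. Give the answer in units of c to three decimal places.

-0.935c

β_A = 0.318, β_B = -0.878.
Transform to A's frame with the inverse velocity-addition law: u' = (u − v)/(1 − uv/c²), taking u = β_B and v = β_A.
u' = (-0.878 − 0.318) / (1 − (0.318)(-0.878)) = -1.1960/1.2792 = -0.9350.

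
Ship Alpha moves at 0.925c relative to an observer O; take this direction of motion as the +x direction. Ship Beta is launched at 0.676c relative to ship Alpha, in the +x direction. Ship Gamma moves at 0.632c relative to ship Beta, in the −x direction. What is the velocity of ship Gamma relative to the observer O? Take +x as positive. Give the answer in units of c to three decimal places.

Apply u = (u' + v)/(1 + u'v/c²) successively, working outward toward the observer O.
Start: velocity of ship Alpha relative to the observer O = 0.9250c.
Compose with ship Beta (u' = 0.676 in ship Alpha frame): u_1 = (0.676 + 0.925) / (1 + 0.676·0.925) = 1.6010/1.6253 = 0.9850.
Compose with ship Gamma (u' = -0.632 in ship Beta frame): u_2 = (-0.632 + 0.985) / (1 + (-0.632)·0.985) = 0.3530/0.3774 = 0.9354.

+0.935c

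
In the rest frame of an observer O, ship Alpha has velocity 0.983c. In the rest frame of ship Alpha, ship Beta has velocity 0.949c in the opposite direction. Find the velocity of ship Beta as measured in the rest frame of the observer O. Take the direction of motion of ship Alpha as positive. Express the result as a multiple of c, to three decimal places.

+0.506c

With v = 0.983 and u' = -0.949 (in units of c),
u = (u' + v)/(1 + u'v/c²):
u = (-0.949 + 0.983) / (1 + (-0.949)·0.983) = 0.0340/0.0671 = 0.5065
(Galilean addition would give +0.034c.)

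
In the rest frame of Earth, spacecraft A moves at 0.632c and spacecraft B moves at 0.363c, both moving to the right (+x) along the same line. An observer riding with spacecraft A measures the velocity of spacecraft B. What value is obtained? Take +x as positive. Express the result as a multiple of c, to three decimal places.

β_A = 0.632, β_B = 0.363.
Transform to A's frame with the inverse velocity-addition law: u' = (u − v)/(1 − uv/c²), taking u = β_B and v = β_A.
u' = (0.363 − 0.632) / (1 − (0.632)(0.363)) = -0.2690/0.7706 = -0.3491.

-0.349c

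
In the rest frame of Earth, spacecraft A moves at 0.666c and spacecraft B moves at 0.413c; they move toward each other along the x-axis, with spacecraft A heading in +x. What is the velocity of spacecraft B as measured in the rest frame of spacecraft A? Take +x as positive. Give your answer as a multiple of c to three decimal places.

β_A = 0.666, β_B = -0.413.
Transform to A's frame with the inverse velocity-addition law: u' = (u − v)/(1 − uv/c²), taking u = β_B and v = β_A.
u' = (-0.413 − 0.666) / (1 − (0.666)(-0.413)) = -1.0790/1.2751 = -0.8462.

-0.846c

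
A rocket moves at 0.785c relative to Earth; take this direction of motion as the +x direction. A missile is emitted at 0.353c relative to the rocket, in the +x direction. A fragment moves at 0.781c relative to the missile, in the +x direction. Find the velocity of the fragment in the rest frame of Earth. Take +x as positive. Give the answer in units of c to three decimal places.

Apply u = (u' + v)/(1 + u'v/c²) successively, working outward toward Earth.
Start: velocity of the rocket relative to Earth = 0.7850c.
Compose with the missile (u' = 0.353 in the rocket frame): u_1 = (0.353 + 0.785) / (1 + 0.353·0.785) = 1.1380/1.2771 = 0.8911.
Compose with the fragment (u' = 0.781 in the missile frame): u_2 = (0.781 + 0.891) / (1 + 0.781·0.891) = 1.6721/1.6959 = 0.9859.

0.986c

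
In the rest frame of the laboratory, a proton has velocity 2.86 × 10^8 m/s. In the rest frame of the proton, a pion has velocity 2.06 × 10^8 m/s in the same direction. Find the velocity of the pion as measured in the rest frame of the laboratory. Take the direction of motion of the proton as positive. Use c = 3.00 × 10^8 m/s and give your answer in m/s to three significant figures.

In units of c (dividing by 3.00 × 10^8 m/s): v = 0.953, u' = 0.687.
u = (u' + v)/(1 + u'v/c²):
u = (0.687 + 0.953) / (1 + 0.687·0.953) = 1.6400/1.6546 = 0.9912
Converting back: u = 0.9912 × 3.00 × 10^8 m/s.

2.97 × 10^8 m/s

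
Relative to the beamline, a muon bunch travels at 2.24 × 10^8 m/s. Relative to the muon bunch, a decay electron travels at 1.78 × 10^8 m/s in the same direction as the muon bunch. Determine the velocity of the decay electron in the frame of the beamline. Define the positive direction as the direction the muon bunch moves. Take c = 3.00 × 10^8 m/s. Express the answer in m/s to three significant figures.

2.79 × 10^8 m/s

In units of c (dividing by 3.00 × 10^8 m/s): v = 0.747, u' = 0.593.
u = (u' + v)/(1 + u'v/c²):
u = (0.593 + 0.747) / (1 + 0.593·0.747) = 1.3400/1.4430 = 0.9286
Converting back: u = 0.9286 × 3.00 × 10^8 m/s.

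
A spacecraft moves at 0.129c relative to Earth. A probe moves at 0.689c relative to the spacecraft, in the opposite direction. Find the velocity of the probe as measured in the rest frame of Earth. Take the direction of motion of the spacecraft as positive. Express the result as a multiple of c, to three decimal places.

With v = 0.129 and u' = -0.689 (in units of c),
u = (u' + v)/(1 + u'v/c²):
u = (-0.689 + 0.129) / (1 + (-0.689)·0.129) = -0.5600/0.9111 = -0.6146
(Galilean addition would give -0.560c.)

-0.615c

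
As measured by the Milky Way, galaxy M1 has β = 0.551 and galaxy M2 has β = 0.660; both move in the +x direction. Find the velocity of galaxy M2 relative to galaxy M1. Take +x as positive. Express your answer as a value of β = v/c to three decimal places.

β = +0.171

β_A = 0.551, β_B = 0.660.
Transform to A's frame with the inverse velocity-addition law: u' = (u − v)/(1 − uv/c²), taking u = β_B and v = β_A.
u' = (0.660 − 0.551) / (1 − (0.551)(0.660)) = 0.1090/0.6363 = 0.1713.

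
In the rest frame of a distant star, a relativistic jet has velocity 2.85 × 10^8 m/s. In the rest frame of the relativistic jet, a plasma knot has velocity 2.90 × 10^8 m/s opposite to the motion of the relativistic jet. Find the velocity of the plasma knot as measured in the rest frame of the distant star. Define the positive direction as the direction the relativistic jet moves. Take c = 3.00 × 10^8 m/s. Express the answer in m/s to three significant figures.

In units of c (dividing by 3.00 × 10^8 m/s): v = 0.950, u' = -0.967.
u = (u' + v)/(1 + u'v/c²):
u = (-0.967 + 0.950) / (1 + (-0.967)·0.950) = -0.0167/0.0817 = -0.2041
(Galilean addition would give -0.017c.)
Converting back: u = -0.2041 × 3.00 × 10^8 m/s.

-6.12 × 10^7 m/s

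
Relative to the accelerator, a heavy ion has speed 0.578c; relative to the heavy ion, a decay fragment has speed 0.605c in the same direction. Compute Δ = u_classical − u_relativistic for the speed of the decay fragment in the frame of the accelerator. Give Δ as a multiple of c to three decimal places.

Δ = 0.307c

Galilean: u_cl = 0.605 + 0.578 = 1.1830.
Relativistic: u_rel = (0.605 + 0.578) / (1 + 0.605·0.578) = 1.1830/1.3497 = 0.8765.
Δ = 1.1830 − 0.8765 = 0.3065.
(The classical prediction exceeds c; the relativistic result does not.)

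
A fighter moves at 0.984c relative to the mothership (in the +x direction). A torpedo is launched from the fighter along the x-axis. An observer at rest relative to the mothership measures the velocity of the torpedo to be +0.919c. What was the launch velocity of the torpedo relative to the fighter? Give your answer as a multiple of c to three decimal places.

-0.679c

Invert the composition law: u' = (u − v)/(1 − uv/c²).
u' = (0.919 − 0.984) / (1 − (0.919)(0.984)) = -0.0650/0.0957 = -0.6792.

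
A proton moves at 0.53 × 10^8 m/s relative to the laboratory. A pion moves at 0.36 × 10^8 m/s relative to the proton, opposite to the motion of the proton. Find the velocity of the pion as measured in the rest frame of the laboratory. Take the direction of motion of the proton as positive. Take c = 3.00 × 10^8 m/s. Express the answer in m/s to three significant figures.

In units of c (dividing by 3.00 × 10^8 m/s): v = 0.177, u' = -0.120.
u = (u' + v)/(1 + u'v/c²):
u = (-0.120 + 0.177) / (1 + (-0.120)·0.177) = 0.0567/0.9788 = 0.0579
Converting back: u = 0.0579 × 3.00 × 10^8 m/s.

+1.74 × 10^7 m/s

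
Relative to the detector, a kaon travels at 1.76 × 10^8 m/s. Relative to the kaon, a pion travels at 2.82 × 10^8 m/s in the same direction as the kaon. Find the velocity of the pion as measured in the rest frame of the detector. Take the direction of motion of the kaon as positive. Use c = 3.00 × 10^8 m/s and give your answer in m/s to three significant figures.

In units of c (dividing by 3.00 × 10^8 m/s): v = 0.587, u' = 0.940.
u = (u' + v)/(1 + u'v/c²):
u = (0.940 + 0.587) / (1 + 0.940·0.587) = 1.5267/1.5515 = 0.9840
Converting back: u = 0.9840 × 3.00 × 10^8 m/s.

2.95 × 10^8 m/s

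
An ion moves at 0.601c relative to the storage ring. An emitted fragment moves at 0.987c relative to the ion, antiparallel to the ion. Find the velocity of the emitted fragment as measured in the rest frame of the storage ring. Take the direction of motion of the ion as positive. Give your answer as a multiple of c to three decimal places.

-0.949c

With v = 0.601 and u' = -0.987 (in units of c),
u = (u' + v)/(1 + u'v/c²):
u = (-0.987 + 0.601) / (1 + (-0.987)·0.601) = -0.3860/0.4068 = -0.9488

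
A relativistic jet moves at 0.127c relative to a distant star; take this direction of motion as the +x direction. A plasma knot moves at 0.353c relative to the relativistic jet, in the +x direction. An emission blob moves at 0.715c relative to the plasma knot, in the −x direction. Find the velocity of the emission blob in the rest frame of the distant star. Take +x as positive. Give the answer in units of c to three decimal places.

Apply u = (u' + v)/(1 + u'v/c²) successively, working outward toward the distant star.
Start: velocity of the relativistic jet relative to the distant star = 0.1270c.
Compose with the plasma knot (u' = 0.353 in the relativistic jet frame): u_1 = (0.353 + 0.127) / (1 + 0.353·0.127) = 0.4800/1.0448 = 0.4594.
Compose with the emission blob (u' = -0.715 in the plasma knot frame): u_2 = (-0.715 + 0.459) / (1 + (-0.715)·0.459) = -0.2556/0.6715 = -0.3806.

-0.381c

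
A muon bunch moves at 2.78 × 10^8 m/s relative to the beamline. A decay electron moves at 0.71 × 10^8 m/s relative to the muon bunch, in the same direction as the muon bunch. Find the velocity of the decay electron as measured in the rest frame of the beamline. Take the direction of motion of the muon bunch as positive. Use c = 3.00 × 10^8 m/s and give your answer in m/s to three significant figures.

2.86 × 10^8 m/s

In units of c (dividing by 3.00 × 10^8 m/s): v = 0.927, u' = 0.237.
u = (u' + v)/(1 + u'v/c²):
u = (0.237 + 0.927) / (1 + 0.237·0.927) = 1.1633/1.2193 = 0.9541
Converting back: u = 0.9541 × 3.00 × 10^8 m/s.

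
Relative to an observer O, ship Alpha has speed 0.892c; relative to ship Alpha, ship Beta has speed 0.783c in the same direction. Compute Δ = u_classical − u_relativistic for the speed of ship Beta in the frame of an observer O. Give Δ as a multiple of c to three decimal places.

Δ = 0.689c

Galilean: u_cl = 0.783 + 0.892 = 1.6750.
Relativistic: u_rel = (0.783 + 0.892) / (1 + 0.783·0.892) = 1.6750/1.6984 = 0.9862.
Δ = 1.6750 − 0.9862 = 0.6888.
(The classical prediction exceeds c; the relativistic result does not.)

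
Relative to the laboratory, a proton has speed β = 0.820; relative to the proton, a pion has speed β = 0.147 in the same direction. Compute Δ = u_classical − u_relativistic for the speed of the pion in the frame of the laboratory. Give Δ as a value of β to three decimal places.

Galilean: u_cl = 0.147 + 0.820 = 0.9670.
Relativistic: u_rel = (0.147 + 0.820) / (1 + 0.147·0.820) = 0.9670/1.1205 = 0.8630.
Δ = 0.9670 − 0.8630 = 0.1040.

Δ = 0.104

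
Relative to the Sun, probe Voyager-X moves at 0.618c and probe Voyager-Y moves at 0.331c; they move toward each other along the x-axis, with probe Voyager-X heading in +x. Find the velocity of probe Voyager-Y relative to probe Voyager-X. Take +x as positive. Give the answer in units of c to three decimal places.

-0.788c

β_A = 0.618, β_B = -0.331.
Transform to A's frame with the inverse velocity-addition law: u' = (u − v)/(1 − uv/c²), taking u = β_B and v = β_A.
u' = (-0.331 − 0.618) / (1 − (0.618)(-0.331)) = -0.9490/1.2046 = -0.7878.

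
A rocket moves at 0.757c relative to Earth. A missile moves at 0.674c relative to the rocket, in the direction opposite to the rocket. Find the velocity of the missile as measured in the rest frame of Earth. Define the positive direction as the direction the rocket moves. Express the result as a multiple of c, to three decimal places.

With v = 0.757 and u' = -0.674 (in units of c),
u = (u' + v)/(1 + u'v/c²):
u = (-0.674 + 0.757) / (1 + (-0.674)·0.757) = 0.0830/0.4898 = 0.1695

+0.169c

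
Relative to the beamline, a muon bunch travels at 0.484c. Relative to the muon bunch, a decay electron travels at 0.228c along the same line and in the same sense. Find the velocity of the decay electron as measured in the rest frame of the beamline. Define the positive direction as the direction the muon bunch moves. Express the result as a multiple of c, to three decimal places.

0.641c

With v = 0.484 and u' = 0.228 (in units of c),
u = (u' + v)/(1 + u'v/c²):
u = (0.228 + 0.484) / (1 + 0.228·0.484) = 0.7120/1.1104 = 0.6412
(Galilean addition would give +0.712c.)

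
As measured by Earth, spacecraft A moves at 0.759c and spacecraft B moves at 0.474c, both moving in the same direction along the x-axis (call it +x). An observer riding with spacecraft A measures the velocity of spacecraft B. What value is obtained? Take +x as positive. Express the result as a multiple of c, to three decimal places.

-0.445c

β_A = 0.759, β_B = 0.474.
Transform to A's frame with the inverse velocity-addition law: u' = (u − v)/(1 − uv/c²), taking u = β_B and v = β_A.
u' = (0.474 − 0.759) / (1 − (0.759)(0.474)) = -0.2850/0.6402 = -0.4451.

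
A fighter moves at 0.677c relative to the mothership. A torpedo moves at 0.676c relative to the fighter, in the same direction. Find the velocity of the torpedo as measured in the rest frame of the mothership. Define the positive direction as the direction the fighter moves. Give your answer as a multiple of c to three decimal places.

0.928c

With v = 0.677 and u' = 0.676 (in units of c),
u = (u' + v)/(1 + u'v/c²):
u = (0.676 + 0.677) / (1 + 0.676·0.677) = 1.3530/1.4577 = 0.9282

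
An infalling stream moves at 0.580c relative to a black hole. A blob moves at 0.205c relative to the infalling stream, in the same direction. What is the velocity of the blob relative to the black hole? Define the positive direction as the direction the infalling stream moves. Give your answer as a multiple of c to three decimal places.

0.702c

With v = 0.580 and u' = 0.205 (in units of c),
u = (u' + v)/(1 + u'v/c²):
u = (0.205 + 0.580) / (1 + 0.205·0.580) = 0.7850/1.1189 = 0.7016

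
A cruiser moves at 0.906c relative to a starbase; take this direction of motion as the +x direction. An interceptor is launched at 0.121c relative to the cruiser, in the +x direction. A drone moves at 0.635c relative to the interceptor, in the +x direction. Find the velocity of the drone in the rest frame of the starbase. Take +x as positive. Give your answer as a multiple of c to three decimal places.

Apply u = (u' + v)/(1 + u'v/c²) successively, working outward toward the starbase.
Start: velocity of the cruiser relative to the starbase = 0.9060c.
Compose with the interceptor (u' = 0.121 in the cruiser frame): u_1 = (0.121 + 0.906) / (1 + 0.121·0.906) = 1.0270/1.1096 = 0.9255.
Compose with the drone (u' = 0.635 in the interceptor frame): u_2 = (0.635 + 0.926) / (1 + 0.635·0.926) = 1.5605/1.5877 = 0.9829.

0.983c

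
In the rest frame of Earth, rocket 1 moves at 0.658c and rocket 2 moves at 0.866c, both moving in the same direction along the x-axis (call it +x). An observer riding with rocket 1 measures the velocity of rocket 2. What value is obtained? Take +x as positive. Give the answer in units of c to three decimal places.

β_A = 0.658, β_B = 0.866.
Transform to A's frame with the inverse velocity-addition law: u' = (u − v)/(1 − uv/c²), taking u = β_B and v = β_A.
u' = (0.866 − 0.658) / (1 − (0.658)(0.866)) = 0.2080/0.4302 = 0.4835.

+0.484c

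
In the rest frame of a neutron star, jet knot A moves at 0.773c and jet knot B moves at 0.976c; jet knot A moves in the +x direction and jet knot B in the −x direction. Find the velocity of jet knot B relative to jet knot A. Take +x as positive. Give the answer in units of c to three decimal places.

β_A = 0.773, β_B = -0.976.
Transform to A's frame with the inverse velocity-addition law: u' = (u − v)/(1 − uv/c²), taking u = β_B and v = β_A.
u' = (-0.976 − 0.773) / (1 − (0.773)(-0.976)) = -1.7490/1.7544 = -0.9969.

-0.997c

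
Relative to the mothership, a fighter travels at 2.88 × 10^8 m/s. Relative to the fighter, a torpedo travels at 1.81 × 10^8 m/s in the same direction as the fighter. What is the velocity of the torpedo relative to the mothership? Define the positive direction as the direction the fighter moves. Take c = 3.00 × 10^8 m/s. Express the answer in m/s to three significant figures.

2.97 × 10^8 m/s

In units of c (dividing by 3.00 × 10^8 m/s): v = 0.960, u' = 0.603.
u = (u' + v)/(1 + u'v/c²):
u = (0.603 + 0.960) / (1 + 0.603·0.960) = 1.5633/1.5792 = 0.9900
Converting back: u = 0.9900 × 3.00 × 10^8 m/s.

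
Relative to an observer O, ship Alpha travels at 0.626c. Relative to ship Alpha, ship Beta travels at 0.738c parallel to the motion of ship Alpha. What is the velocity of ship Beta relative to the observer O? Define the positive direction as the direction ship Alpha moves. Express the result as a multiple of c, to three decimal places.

With v = 0.626 and u' = 0.738 (in units of c),
u = (u' + v)/(1 + u'v/c²):
u = (0.738 + 0.626) / (1 + 0.738·0.626) = 1.3640/1.4620 = 0.9330
(Galilean addition would give +1.364c, exceeding c.)

0.933c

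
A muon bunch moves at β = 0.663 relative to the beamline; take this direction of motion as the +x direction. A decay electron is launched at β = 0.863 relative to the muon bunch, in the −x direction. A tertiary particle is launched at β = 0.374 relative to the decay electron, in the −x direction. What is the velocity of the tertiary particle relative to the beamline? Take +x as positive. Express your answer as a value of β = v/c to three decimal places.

Apply u = (u' + v)/(1 + u'v/c²) successively, working outward toward the beamline.
Start: velocity of the muon bunch relative to the beamline = 0.6630c.
Compose with the decay electron (u' = -0.863 in the muon bunch frame): u_1 = (-0.863 + 0.663) / (1 + (-0.863)·0.663) = -0.2000/0.4278 = -0.4675.
Compose with the tertiary particle (u' = -0.374 in the decay electron frame): u_2 = (-0.374 + (-0.467)) / (1 + (-0.374)·(-0.467)) = -0.8415/1.1748 = -0.7162.

β = -0.716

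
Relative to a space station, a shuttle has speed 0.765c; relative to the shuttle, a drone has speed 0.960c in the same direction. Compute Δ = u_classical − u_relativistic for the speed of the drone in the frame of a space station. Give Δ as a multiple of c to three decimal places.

Galilean: u_cl = 0.960 + 0.765 = 1.7250.
Relativistic: u_rel = (0.960 + 0.765) / (1 + 0.960·0.765) = 1.7250/1.7344 = 0.9946.
Δ = 1.7250 − 0.9946 = 0.7304.
(The classical prediction exceeds c; the relativistic result does not.)

Δ = 0.730c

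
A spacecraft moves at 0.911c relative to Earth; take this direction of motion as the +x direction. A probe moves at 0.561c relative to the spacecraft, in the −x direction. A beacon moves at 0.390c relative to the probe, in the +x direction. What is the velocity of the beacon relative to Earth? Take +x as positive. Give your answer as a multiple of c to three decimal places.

+0.864c

Apply u = (u' + v)/(1 + u'v/c²) successively, working outward toward Earth.
Start: velocity of the spacecraft relative to Earth = 0.9110c.
Compose with the probe (u' = -0.561 in the spacecraft frame): u_1 = (-0.561 + 0.911) / (1 + (-0.561)·0.911) = 0.3500/0.4889 = 0.7159.
Compose with the beacon (u' = 0.390 in the probe frame): u_2 = (0.390 + 0.716) / (1 + 0.390·0.716) = 1.1059/1.2792 = 0.8645.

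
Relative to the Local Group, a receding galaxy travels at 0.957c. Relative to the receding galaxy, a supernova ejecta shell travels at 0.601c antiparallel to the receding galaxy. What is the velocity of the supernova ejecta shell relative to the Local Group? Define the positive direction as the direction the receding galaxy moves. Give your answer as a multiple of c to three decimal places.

With v = 0.957 and u' = -0.601 (in units of c),
u = (u' + v)/(1 + u'v/c²):
u = (-0.601 + 0.957) / (1 + (-0.601)·0.957) = 0.3560/0.4248 = 0.8380
(Galilean addition would give +0.356c.)

+0.838c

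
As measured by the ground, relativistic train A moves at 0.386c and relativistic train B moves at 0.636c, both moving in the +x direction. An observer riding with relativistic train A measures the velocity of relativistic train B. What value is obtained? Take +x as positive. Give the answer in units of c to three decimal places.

+0.331c

β_A = 0.386, β_B = 0.636.
Transform to A's frame with the inverse velocity-addition law: u' = (u − v)/(1 − uv/c²), taking u = β_B and v = β_A.
u' = (0.636 − 0.386) / (1 − (0.386)(0.636)) = 0.2500/0.7545 = 0.3313.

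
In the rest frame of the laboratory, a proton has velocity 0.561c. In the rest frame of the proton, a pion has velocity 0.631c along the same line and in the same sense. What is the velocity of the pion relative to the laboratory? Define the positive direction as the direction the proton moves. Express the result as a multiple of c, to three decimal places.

With v = 0.561 and u' = 0.631 (in units of c),
u = (u' + v)/(1 + u'v/c²):
u = (0.631 + 0.561) / (1 + 0.631·0.561) = 1.1920/1.3540 = 0.8804

0.880c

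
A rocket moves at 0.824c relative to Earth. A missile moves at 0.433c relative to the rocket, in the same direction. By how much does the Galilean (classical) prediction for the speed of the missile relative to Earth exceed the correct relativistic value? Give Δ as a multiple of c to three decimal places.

Galilean: u_cl = 0.433 + 0.824 = 1.2570.
Relativistic: u_rel = (0.433 + 0.824) / (1 + 0.433·0.824) = 1.2570/1.3568 = 0.9265.
Δ = 1.2570 − 0.9265 = 0.3305.
(The classical prediction exceeds c; the relativistic result does not.)

Δ = 0.331c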